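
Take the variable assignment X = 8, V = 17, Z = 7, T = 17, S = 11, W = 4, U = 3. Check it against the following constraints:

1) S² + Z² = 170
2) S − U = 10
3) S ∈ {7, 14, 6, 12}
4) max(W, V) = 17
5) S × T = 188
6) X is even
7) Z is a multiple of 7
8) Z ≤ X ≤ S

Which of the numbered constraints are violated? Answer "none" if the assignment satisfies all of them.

The assignment fails constraints 2, 3, 5.

1) S² + Z² = 11² + 7² = 121 + 49 = 170  OK
2) S − U = 11 − 3 = 8, not 10  FAIL
3) S = 11 is not in {7, 14, 6, 12}  FAIL
4) max(4, 17) = 17  OK
5) S × T = 11 × 17 = 187, not 188  FAIL
6) X = 8 is even  OK
7) 7 / 7 = 1, so 7 divides 7  OK
8) values 7 ≤ 8 ≤ 11  OK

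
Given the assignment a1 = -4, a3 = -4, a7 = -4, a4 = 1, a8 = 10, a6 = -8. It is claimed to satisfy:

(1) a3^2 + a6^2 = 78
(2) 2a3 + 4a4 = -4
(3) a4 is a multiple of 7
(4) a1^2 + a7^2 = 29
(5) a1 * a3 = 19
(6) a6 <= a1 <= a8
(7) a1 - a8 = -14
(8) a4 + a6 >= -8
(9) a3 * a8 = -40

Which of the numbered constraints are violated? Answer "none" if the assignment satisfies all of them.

The assignment fails constraints 1, 3, 4, 5.

(1) a3^2 + a6^2 = (-4)^2 + (-8)^2 = 16 + 64 = 80, not 78 — violated.
(2) 2a3 + 4a4 = 2(-4) + 4(1) = -4 — OK.
(3) 1 = 7*0 + 1, so 7 does not divide 1 — violated.
(4) a1^2 + a7^2 = (-4)^2 + (-4)^2 = 16 + 16 = 32, not 29 — violated.
(5) a1 * a3 = -4 * (-4) = 16, not 19 — violated.
(6) values -8 <= -4 <= 10 — OK.
(7) a1 - a8 = -4 - 10 = -14 — OK.
(8) a4 + a6 = 1 + (-8) = -7; -7 ≥ -8 — OK.
(9) a3 * a8 = -4 * 10 = -40 — OK.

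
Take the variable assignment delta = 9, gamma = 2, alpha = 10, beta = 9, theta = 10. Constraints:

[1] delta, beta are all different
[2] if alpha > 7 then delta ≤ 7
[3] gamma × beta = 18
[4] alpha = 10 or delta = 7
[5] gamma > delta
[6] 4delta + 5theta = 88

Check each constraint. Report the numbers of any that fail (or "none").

No — constraints 1, 2, 5, 6 are not satisfied.

[1] delta = beta = 9, not all different — fails.
[2] alpha = 10 > 7, so we need delta ≤ 7; but delta = 9 > 7 — fails.
[3] gamma × beta = 2 × 9 = 18 — holds.
[4] alpha = 10 = 10 (first disjunct) — holds.
[5] gamma = 2, delta = 9; 2 ≤ 9 (want >) — fails.
[6] 4delta + 5theta = 4(9) + 5(10) = 86, not 88 — fails.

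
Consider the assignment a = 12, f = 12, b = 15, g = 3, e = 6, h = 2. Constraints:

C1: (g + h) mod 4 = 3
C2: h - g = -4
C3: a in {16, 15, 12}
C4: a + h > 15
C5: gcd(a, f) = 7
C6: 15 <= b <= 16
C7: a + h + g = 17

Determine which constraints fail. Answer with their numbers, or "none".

The assignment fails constraints 1, 2, 4, and 5.

C1: g + h = 5; 5 mod 4 = 1, not 3 — does not hold.
C2: h - g = 2 - 3 = -1, not -4 — does not hold.
C3: a = 12 is in {16, 15, 12} — holds.
C4: a + h = 12 + 2 = 14; 14 ≤ 15, bound 15 not met — does not hold.
C5: gcd(12, 12) = 12, not 7 — does not hold.
C6: b = 15 lies in [15, 16] — holds.
C7: a + h + g = 12 + 2 + 3 = 17 — holds.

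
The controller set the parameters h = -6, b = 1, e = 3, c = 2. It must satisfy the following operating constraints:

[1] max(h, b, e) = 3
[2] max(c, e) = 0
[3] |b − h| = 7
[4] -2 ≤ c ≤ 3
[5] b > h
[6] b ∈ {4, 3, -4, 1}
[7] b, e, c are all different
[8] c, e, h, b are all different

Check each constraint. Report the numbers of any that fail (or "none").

[1] max(-6, 1, 3) = 3  ✔
[2] max(2, 3) = 3, not 0  ✘
[3] |1 − (-6)| = 7  ✔
[4] c = 2 lies in [-2, 3]  ✔
[5] b = 1, h = -6; 1 > -6  ✔
[6] b = 1 is in {4, 3, -4, 1}  ✔
[7] values 1, 3, 2 are pairwise distinct  ✔
[8] values 2, 3, -6, 1 are pairwise distinct  ✔

The assignment fails constraint 2.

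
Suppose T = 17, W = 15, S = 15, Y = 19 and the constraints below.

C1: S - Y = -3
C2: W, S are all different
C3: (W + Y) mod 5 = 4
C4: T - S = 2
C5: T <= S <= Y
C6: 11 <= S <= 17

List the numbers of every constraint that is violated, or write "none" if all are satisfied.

C1: S - Y = 15 - 19 = -4, not -3 — violated.
C2: W = S = 15, not all different — violated.
C3: W + Y = 34; 34 mod 5 = 4 — satisfied.
C4: T - S = 17 - 15 = 2 — satisfied.
C5: values 17, 15, 19; T = 17 is not <= S = 15 — violated.
C6: S = 15 lies in [11, 17] — satisfied.

Constraints 1, 2, and 5 are violated.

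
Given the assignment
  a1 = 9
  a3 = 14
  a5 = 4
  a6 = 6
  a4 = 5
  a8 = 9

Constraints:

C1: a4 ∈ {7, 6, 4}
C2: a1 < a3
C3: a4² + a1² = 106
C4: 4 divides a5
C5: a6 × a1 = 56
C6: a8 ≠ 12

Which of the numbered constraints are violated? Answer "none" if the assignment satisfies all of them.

C1: a4 = 5 is not in {7, 6, 4}  ✘
C2: a1 = 9, a3 = 14; 9 < 14  ✔
C3: a4² + a1² = 5² + 9² = 25 + 81 = 106  ✔
C4: 4 / 4 = 1, so 4 divides 4  ✔
C5: a6 × a1 = 6 × 9 = 54, not 56  ✘
C6: a8 = 9, and 9 ≠ 12  ✔

The assignment fails constraints 1 and 5.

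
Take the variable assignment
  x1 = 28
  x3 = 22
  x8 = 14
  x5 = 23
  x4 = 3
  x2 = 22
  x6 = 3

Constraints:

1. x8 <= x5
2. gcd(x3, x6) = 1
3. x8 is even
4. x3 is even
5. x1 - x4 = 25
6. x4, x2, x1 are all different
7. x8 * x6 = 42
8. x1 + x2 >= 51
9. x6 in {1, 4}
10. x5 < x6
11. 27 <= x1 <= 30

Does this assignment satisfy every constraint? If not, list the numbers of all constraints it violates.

1. x8 = 14, x5 = 23; 14 ≤ 23  OK
2. gcd(22, 3) = 1  OK
3. x8 = 14 is even  OK
4. x3 = 22 is even  OK
5. x1 - x4 = 28 - 3 = 25  OK
6. values 3, 22, 28 are pairwise distinct  OK
7. x8 * x6 = 14 * 3 = 42  OK
8. x1 + x2 = 28 + 22 = 50; 50 < 51, bound 51 not met  FAIL
9. x6 = 3 is not in {1, 4}  FAIL
10. x5 = 23, x6 = 3; 23 ≥ 3 (want <)  FAIL
11. x1 = 28 lies in [27, 30]  OK

The assignment fails constraints 8, 9, 10.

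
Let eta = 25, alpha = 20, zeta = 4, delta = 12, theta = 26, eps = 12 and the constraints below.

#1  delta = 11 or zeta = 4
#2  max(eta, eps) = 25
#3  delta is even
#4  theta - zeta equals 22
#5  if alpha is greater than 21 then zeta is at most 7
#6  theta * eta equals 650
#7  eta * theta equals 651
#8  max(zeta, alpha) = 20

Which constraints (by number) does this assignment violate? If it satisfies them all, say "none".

Constraint 7 is violated.

#1 delta = 12 ≠ 11, but zeta = 4 = 4 (second disjunct) — holds.
#2 max(25, 12) = 25 — holds.
#3 delta = 12 is even — holds.
#4 theta - zeta = 26 - 4 = 22 — holds.
#5 alpha = 20, not > 21; antecedent false, conditional vacuously true — holds.
#6 theta * eta = 26 * 25 = 650 — holds.
#7 eta * theta = 25 * 26 = 650, not 651 — does not hold.
#8 max(4, 20) = 20 — holds.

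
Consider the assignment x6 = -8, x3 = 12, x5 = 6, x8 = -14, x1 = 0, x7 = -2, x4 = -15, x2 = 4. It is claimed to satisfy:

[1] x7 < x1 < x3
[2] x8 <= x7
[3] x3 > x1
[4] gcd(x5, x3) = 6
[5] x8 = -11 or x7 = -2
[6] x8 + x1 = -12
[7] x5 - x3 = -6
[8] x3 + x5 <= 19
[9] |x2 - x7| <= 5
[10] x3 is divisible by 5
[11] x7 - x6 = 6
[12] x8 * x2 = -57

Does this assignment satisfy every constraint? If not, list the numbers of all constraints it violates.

Constraints 6, 9, 10, and 12 are violated.

[1] values -2 < 0 < 12 — satisfied.
[2] x8 = -14, x7 = -2; -14 ≤ -2 — satisfied.
[3] x3 = 12, x1 = 0; 12 > 0 — satisfied.
[4] gcd(6, 12) = 6 — satisfied.
[5] x8 = -14 ≠ -11, but x7 = -2 = -2 (second disjunct) — satisfied.
[6] x8 + x1 = -14 + 0 = -14, not -12 — violated.
[7] x5 - x3 = 6 - 12 = -6 — satisfied.
[8] x3 + x5 = 12 + 6 = 18; 18 ≤ 19 — satisfied.
[9] |4 - (-2)| = 6; 6 > 5, exceeds bound 5 — violated.
[10] 12 = 5*2 + 2, so 5 does not divide 12 — violated.
[11] x7 - x6 = -2 - (-8) = 6 — satisfied.
[12] x8 * x2 = -14 * 4 = -56, not -57 — violated.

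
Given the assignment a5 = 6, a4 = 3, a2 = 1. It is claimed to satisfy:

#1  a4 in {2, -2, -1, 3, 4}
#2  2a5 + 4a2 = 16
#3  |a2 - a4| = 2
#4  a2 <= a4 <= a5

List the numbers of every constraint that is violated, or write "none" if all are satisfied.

All constraints are satisfied.

#1 a4 = 3 is in {2, -2, -1, 3, 4} — holds.
#2 2a5 + 4a2 = 2(6) + 4(1) = 16 — holds.
#3 |1 - 3| = 2 — holds.
#4 values 1 <= 3 <= 6 — holds.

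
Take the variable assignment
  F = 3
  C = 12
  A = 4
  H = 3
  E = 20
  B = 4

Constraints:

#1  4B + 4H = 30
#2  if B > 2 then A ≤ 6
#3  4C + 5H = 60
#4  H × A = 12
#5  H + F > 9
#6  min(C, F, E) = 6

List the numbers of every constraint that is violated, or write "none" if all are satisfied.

Violated: 1, 3, 5, 6.

#1 4B + 4H = 4(4) + 4(3) = 28, not 30  ✗
#2 B = 4 > 2, so we need A ≤ 6; A = 4 ≤ 6  ✓
#3 4C + 5H = 4(12) + 5(3) = 63, not 60  ✗
#4 H × A = 3 × 4 = 12  ✓
#5 H + F = 3 + 3 = 6; 6 ≤ 9, bound 9 not met  ✗
#6 min(12, 3, 20) = 3, not 6  ✗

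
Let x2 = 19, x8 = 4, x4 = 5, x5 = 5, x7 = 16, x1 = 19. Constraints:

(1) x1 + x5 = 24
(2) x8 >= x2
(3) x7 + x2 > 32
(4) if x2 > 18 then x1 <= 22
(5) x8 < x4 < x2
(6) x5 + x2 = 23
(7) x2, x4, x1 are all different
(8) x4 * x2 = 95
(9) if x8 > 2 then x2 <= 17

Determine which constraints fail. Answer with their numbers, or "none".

Constraints 2, 6, 7, and 9 do not hold.

(1) x1 + x5 = 19 + 5 = 24 — holds.
(2) x8 = 4, x2 = 19; 4 < 19 (want ≥) — fails.
(3) x7 + x2 = 16 + 19 = 35; 35 > 32 — holds.
(4) x2 = 19 > 18, so we need x1 ≤ 22; x1 = 19 ≤ 22 — holds.
(5) values 4 < 5 < 19 — holds.
(6) x5 + x2 = 5 + 19 = 24, not 23 — fails.
(7) x2 = x1 = 19, not all different — fails.
(8) x4 * x2 = 5 * 19 = 95 — holds.
(9) x8 = 4 > 2, so we need x2 ≤ 17; but x2 = 19 > 17 — fails.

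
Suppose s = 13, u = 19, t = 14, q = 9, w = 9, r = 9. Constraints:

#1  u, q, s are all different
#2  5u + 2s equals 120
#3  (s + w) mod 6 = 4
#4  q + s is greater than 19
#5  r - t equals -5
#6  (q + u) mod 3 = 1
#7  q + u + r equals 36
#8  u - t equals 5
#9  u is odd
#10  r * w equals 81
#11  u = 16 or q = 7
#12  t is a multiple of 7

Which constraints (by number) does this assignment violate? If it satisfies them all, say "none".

No — constraints 2, 7, and 11 are not satisfied.

#1 values 19, 9, 13 are pairwise distinct  yes
#2 5u + 2s = 5(19) + 2(13) = 121, not 120  no
#3 s + w = 22; 22 mod 6 = 4  yes
#4 q + s = 9 + 13 = 22; 22 > 19  yes
#5 r - t = 9 - 14 = -5  yes
#6 q + u = 28; 28 mod 3 = 1  yes
#7 q + u + r = 9 + 19 + 9 = 37, not 36  no
#8 u - t = 19 - 14 = 5  yes
#9 u = 19 is odd  yes
#10 r * w = 9 * 9 = 81  yes
#11 u = 19 ≠ 16 and q = 9 ≠ 7; both disjuncts false  no
#12 14 / 7 = 2, so 7 divides 14  yes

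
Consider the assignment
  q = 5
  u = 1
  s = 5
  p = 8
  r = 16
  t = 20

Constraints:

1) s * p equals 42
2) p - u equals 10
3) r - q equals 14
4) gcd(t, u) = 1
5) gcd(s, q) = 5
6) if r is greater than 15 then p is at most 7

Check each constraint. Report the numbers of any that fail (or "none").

Constraints 1, 2, 3, and 6 do not hold.

1) s * p = 5 * 8 = 40, not 42  ✘
2) p - u = 8 - 1 = 7, not 10  ✘
3) r - q = 16 - 5 = 11, not 14  ✘
4) gcd(20, 1) = 1  ✔
5) gcd(5, 5) = 5  ✔
6) r = 16 > 15, so we need p ≤ 7; but p = 8 > 7  ✘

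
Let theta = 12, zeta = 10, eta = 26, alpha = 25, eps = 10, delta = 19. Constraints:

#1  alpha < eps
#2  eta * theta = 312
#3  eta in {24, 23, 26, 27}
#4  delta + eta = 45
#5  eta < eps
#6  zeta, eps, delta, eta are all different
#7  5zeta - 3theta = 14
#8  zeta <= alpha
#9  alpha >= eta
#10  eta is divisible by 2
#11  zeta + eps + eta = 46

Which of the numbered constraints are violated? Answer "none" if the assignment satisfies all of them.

#1 alpha = 25, eps = 10; 25 ≥ 10 (want <) — violated.
#2 eta * theta = 26 * 12 = 312 — OK.
#3 eta = 26 is in {24, 23, 26, 27} — OK.
#4 delta + eta = 19 + 26 = 45 — OK.
#5 eta = 26, eps = 10; 26 ≥ 10 (want <) — violated.
#6 zeta = eps = 10, not all different — violated.
#7 5zeta - 3theta = 5(10) - 3(12) = 14 — OK.
#8 zeta = 10, alpha = 25; 10 ≤ 25 — OK.
#9 alpha = 25, eta = 26; 25 < 26 (want ≥) — violated.
#10 26 / 2 = 13, so 2 divides 26 — OK.
#11 zeta + eps + eta = 10 + 10 + 26 = 46 — OK.

Violated: 1, 5, 6, and 9.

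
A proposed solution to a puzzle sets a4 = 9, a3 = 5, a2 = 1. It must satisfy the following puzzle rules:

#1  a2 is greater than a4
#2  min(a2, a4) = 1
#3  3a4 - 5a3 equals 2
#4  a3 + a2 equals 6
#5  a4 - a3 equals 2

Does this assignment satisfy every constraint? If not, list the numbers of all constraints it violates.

Constraints 1 and 5 do not hold.

#1 a2 = 1, a4 = 9; 1 ≤ 9 (want >)  FAIL
#2 min(1, 9) = 1  OK
#3 3a4 - 5a3 = 3(9) - 5(5) = 2  OK
#4 a3 + a2 = 5 + 1 = 6  OK
#5 a4 - a3 = 9 - 5 = 4, not 2  FAIL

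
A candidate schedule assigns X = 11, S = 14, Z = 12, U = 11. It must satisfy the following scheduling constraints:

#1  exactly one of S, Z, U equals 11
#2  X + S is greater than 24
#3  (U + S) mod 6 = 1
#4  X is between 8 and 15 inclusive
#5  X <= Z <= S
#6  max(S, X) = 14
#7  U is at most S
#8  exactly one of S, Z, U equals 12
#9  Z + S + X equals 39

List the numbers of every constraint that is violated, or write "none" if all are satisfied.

Constraint 9 does not hold.

#1 S=14, Z=12, U=11; 1 of them equals 11  ✔
#2 X + S = 11 + 14 = 25; 25 > 24  ✔
#3 U + S = 25; 25 mod 6 = 1  ✔
#4 X = 11 lies in [8, 15]  ✔
#5 values 11 <= 12 <= 14  ✔
#6 max(14, 11) = 14  ✔
#7 U = 11, S = 14; 11 ≤ 14  ✔
#8 S=14, Z=12, U=11; 1 of them equals 12  ✔
#9 Z + S + X = 12 + 14 + 11 = 37, not 39  ✘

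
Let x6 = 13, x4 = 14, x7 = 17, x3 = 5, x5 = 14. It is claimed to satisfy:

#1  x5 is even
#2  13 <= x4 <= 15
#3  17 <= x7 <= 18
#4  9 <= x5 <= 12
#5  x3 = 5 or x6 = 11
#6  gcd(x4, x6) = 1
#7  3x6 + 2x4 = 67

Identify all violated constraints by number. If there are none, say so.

#1 x5 = 14 is even  OK
#2 x4 = 14 lies in [13, 15]  OK
#3 x7 = 17 lies in [17, 18]  OK
#4 x5 = 14 is outside [9, 12]  FAIL
#5 x3 = 5 = 5 (first disjunct)  OK
#6 gcd(14, 13) = 1  OK
#7 3x6 + 2x4 = 3(13) + 2(14) = 67  OK

Violated: 4.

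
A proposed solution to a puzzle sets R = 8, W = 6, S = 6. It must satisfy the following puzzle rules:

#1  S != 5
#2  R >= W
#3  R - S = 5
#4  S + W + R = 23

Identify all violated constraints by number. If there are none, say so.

#1 S = 6, and 6 ≠ 5 — satisfied.
#2 R = 8, W = 6; 8 ≥ 6 — satisfied.
#3 R - S = 8 - 6 = 2, not 5 — violated.
#4 S + W + R = 6 + 6 + 8 = 20, not 23 — violated.

Constraints 3 and 4 are violated.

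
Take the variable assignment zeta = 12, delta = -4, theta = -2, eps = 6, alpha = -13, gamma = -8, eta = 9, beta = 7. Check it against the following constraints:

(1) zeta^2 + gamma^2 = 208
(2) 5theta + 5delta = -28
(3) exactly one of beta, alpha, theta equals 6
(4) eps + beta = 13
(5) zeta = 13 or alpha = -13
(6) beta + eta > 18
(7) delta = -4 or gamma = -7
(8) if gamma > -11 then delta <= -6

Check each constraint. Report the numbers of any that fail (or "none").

(1) zeta^2 + gamma^2 = 12^2 + (-8)^2 = 144 + 64 = 208 — holds.
(2) 5theta + 5delta = 5(-2) + 5(-4) = -30, not -28 — fails.
(3) beta=7, alpha=-13, theta=-2; 0 of them equal 6, not exactly one — fails.
(4) eps + beta = 6 + 7 = 13 — holds.
(5) zeta = 12 ≠ 13, but alpha = -13 = -13 (second disjunct) — holds.
(6) beta + eta = 7 + 9 = 16; 16 ≤ 18, bound 18 not met — fails.
(7) delta = -4 = -4 (first disjunct) — holds.
(8) gamma = -8 > -11, so we need delta ≤ -6; but delta = -4 > -6 — fails.

Constraints 2, 3, 6, and 8 are violated.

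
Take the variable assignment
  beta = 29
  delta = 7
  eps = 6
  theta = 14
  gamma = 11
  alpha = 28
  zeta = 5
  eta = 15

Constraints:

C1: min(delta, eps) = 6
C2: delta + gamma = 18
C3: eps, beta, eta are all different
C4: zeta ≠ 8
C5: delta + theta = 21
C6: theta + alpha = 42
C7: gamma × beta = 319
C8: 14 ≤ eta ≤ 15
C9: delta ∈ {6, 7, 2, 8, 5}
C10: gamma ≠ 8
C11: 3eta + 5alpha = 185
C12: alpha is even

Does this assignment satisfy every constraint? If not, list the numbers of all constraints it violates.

C1: min(7, 6) = 6 — holds.
C2: delta + gamma = 7 + 11 = 18 — holds.
C3: values 6, 29, 15 are pairwise distinct — holds.
C4: zeta = 5, and 5 ≠ 8 — holds.
C5: delta + theta = 7 + 14 = 21 — holds.
C6: theta + alpha = 14 + 28 = 42 — holds.
C7: gamma × beta = 11 × 29 = 319 — holds.
C8: eta = 15 lies in [14, 15] — holds.
C9: delta = 7 is in {6, 7, 2, 8, 5} — holds.
C10: gamma = 11, and 11 ≠ 8 — holds.
C11: 3eta + 5alpha = 3(15) + 5(28) = 185 — holds.
C12: alpha = 28 is even — holds.

The assignment satisfies every constraint.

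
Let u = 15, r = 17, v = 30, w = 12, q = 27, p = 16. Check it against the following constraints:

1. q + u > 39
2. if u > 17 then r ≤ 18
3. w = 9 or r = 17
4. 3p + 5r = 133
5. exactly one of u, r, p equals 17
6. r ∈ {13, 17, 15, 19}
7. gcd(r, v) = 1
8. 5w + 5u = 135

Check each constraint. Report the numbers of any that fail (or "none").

No violations.

1. q + u = 27 + 15 = 42; 42 > 39  ✓
2. u = 15, not > 17; antecedent false, conditional vacuously true  ✓
3. w = 12 ≠ 9, but r = 17 = 17 (second disjunct)  ✓
4. 3p + 5r = 3(16) + 5(17) = 133  ✓
5. u=15, r=17, p=16; 1 of them equals 17  ✓
6. r = 17 is in {13, 17, 15, 19}  ✓
7. gcd(17, 30) = 1  ✓
8. 5w + 5u = 5(12) + 5(15) = 135  ✓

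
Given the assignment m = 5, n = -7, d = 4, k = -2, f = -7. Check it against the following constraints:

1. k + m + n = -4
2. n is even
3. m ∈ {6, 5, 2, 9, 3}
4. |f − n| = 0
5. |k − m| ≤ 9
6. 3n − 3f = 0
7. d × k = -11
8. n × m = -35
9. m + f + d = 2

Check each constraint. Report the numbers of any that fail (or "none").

The assignment fails constraints 2, 7.

1. k + m + n = -2 + 5 + (-7) = -4 — satisfied.
2. n = -7 is odd — violated.
3. m = 5 is in {6, 5, 2, 9, 3} — satisfied.
4. |-7 − (-7)| = 0 — satisfied.
5. |-2 − 5| = 7; 7 ≤ 9 — satisfied.
6. 3n − 3f = 3(-7) − 3(-7) = 0 — satisfied.
7. d × k = 4 × (-2) = -8, not -11 — violated.
8. n × m = -7 × 5 = -35 — satisfied.
9. m + f + d = 5 + (-7) + 4 = 2 — satisfied.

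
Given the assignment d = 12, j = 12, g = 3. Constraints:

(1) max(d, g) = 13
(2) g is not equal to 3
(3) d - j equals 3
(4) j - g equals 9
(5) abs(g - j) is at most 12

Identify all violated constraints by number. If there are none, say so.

No — constraints 1, 2, and 3 are not satisfied.

(1) max(12, 3) = 12, not 13  FAIL
(2) g = 3, but 3 is required to differ  FAIL
(3) d - j = 12 - 12 = 0, not 3  FAIL
(4) j - g = 12 - 3 = 9  OK
(5) abs(3 - 12) = 9; 9 ≤ 12  OK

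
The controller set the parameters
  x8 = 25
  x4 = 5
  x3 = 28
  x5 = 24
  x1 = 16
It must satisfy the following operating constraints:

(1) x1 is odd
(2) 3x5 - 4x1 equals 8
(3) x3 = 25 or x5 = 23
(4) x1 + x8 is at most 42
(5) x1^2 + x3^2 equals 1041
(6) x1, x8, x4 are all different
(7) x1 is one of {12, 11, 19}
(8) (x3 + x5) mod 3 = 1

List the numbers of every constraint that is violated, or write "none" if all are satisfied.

Constraints 1, 3, 5, and 7 are violated.

(1) x1 = 16 is even  ✘
(2) 3x5 - 4x1 = 3(24) - 4(16) = 8  ✔
(3) x3 = 28 ≠ 25 and x5 = 24 ≠ 23; both disjuncts false  ✘
(4) x1 + x8 = 16 + 25 = 41; 41 ≤ 42  ✔
(5) x1^2 + x3^2 = 16^2 + 28^2 = 256 + 784 = 1040, not 1041  ✘
(6) values 16, 25, 5 are pairwise distinct  ✔
(7) x1 = 16 is not in {12, 11, 19}  ✘
(8) x3 + x5 = 52; 52 mod 3 = 1  ✔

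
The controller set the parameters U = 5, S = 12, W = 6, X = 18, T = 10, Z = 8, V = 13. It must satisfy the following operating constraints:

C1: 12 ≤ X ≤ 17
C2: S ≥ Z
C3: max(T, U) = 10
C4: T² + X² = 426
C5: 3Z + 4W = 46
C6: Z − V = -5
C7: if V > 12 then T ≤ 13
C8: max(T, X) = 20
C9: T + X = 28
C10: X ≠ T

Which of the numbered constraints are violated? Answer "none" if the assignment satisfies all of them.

C1: X = 18 is outside [12, 17] — does not hold.
C2: S = 12, Z = 8; 12 ≥ 8 — holds.
C3: max(10, 5) = 10 — holds.
C4: T² + X² = 10² + 18² = 100 + 324 = 424, not 426 — does not hold.
C5: 3Z + 4W = 3(8) + 4(6) = 48, not 46 — does not hold.
C6: Z − V = 8 − 13 = -5 — holds.
C7: V = 13 > 12, so we need T ≤ 13; T = 10 ≤ 13 — holds.
C8: max(10, 18) = 18, not 20 — does not hold.
C9: T + X = 10 + 18 = 28 — holds.
C10: X = 18, T = 10; distinct — holds.

Constraints 1, 4, 5, and 8 do not hold.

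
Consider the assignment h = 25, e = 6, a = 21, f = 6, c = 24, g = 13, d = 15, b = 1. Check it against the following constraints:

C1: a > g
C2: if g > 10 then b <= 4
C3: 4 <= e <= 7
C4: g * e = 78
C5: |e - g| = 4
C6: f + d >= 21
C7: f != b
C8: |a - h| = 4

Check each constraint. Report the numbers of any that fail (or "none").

The assignment fails constraint 5.

C1: a = 21, g = 13; 21 > 13  true
C2: g = 13 > 10, so we need b ≤ 4; b = 1 ≤ 4  true
C3: e = 6 lies in [4, 7]  true
C4: g * e = 13 * 6 = 78  true
C5: |6 - 13| = 7, not 4  false
C6: f + d = 6 + 15 = 21; 21 ≥ 21  true
C7: f = 6, b = 1; distinct  true
C8: |21 - 25| = 4  true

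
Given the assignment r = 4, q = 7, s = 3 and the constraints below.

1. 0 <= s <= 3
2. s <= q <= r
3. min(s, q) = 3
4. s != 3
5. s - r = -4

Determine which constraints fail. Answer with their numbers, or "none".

Constraints 2, 4, and 5 do not hold.

1. s = 3 lies in [0, 3]  ✓
2. values 3, 7, 4; q = 7 is not <= r = 4  ✗
3. min(3, 7) = 3  ✓
4. s = 3, but 3 is required to differ  ✗
5. s - r = 3 - 4 = -1, not -4  ✗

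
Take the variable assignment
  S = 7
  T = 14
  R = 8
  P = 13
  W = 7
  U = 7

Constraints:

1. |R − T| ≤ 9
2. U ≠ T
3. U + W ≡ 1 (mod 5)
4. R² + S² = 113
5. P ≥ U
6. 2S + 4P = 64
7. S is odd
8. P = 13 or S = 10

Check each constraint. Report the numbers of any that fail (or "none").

1. |8 − 14| = 6; 6 ≤ 9 — OK.
2. U = 7, T = 14; distinct — OK.
3. U + W = 14; 14 mod 5 = 4, not 1 — violated.
4. R² + S² = 8² + 7² = 64 + 49 = 113 — OK.
5. P = 13, U = 7; 13 ≥ 7 — OK.
6. 2S + 4P = 2(7) + 4(13) = 66, not 64 — violated.
7. S = 7 is odd — OK.
8. P = 13 = 13 (first disjunct) — OK.

No — constraints 3 and 6 are not satisfied.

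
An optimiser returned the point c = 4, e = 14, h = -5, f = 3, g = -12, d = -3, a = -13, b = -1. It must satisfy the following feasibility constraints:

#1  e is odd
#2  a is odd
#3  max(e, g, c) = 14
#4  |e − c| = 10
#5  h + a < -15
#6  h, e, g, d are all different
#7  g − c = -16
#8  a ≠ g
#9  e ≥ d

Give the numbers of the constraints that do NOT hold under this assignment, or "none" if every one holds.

No — constraint 1 is not satisfied.

#1 e = 14 is even  ✘
#2 a = -13 is odd  ✔
#3 max(14, -12, 4) = 14  ✔
#4 |14 − 4| = 10  ✔
#5 h + a = -5 + (-13) = -18; -18 < -15  ✔
#6 values -5, 14, -12, -3 are pairwise distinct  ✔
#7 g − c = -12 − 4 = -16  ✔
#8 a = -13, g = -12; distinct  ✔
#9 e = 14, d = -3; 14 ≥ -3  ✔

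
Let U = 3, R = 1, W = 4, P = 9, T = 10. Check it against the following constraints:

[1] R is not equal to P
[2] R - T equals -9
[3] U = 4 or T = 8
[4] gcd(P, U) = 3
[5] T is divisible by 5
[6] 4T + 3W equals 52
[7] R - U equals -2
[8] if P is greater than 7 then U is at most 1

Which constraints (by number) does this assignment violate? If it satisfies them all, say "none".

Constraints 3 and 8 do not hold.

[1] R = 1, P = 9; distinct  yes
[2] R - T = 1 - 10 = -9  yes
[3] U = 3 ≠ 4 and T = 10 ≠ 8; both disjuncts false  no
[4] gcd(9, 3) = 3  yes
[5] 10 / 5 = 2, so 5 divides 10  yes
[6] 4T + 3W = 4(10) + 3(4) = 52  yes
[7] R - U = 1 - 3 = -2  yes
[8] P = 9 > 7, so we need U ≤ 1; but U = 3 > 1  no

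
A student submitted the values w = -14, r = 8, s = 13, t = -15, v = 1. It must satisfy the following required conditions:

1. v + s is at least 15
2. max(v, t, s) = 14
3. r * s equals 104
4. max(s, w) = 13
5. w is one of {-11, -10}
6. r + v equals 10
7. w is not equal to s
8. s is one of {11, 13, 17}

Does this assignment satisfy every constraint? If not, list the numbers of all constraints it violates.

1. v + s = 1 + 13 = 14; 14 < 15, bound 15 not met  no
2. max(1, -15, 13) = 13, not 14  no
3. r * s = 8 * 13 = 104  yes
4. max(13, -14) = 13  yes
5. w = -14 is not in {-11, -10}  no
6. r + v = 8 + 1 = 9, not 10  no
7. w = -14, s = 13; distinct  yes
8. s = 13 is in {11, 13, 17}  yes

No — constraints 1, 2, 5, and 6 are not satisfied.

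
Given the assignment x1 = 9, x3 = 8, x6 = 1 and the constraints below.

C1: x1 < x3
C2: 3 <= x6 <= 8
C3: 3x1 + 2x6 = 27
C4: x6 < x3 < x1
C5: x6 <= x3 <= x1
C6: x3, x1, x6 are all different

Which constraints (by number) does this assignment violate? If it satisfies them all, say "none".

Violated: 1, 2, 3.

C1: x1 = 9, x3 = 8; 9 ≥ 8 (want <)  false
C2: x6 = 1 is outside [3, 8]  false
C3: 3x1 + 2x6 = 3(9) + 2(1) = 29, not 27  false
C4: values 1 < 8 < 9  true
C5: values 1 <= 8 <= 9  true
C6: values 8, 9, 1 are pairwise distinct  true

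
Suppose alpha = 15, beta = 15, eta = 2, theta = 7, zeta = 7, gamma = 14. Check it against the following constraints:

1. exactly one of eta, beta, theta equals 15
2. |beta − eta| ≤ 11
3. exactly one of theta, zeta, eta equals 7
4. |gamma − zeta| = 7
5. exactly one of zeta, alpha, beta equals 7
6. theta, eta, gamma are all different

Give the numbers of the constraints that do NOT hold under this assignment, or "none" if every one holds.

The assignment fails constraints 2 and 3.

1. eta=2, beta=15, theta=7; 1 of them equals 15  ✔
2. |15 − 2| = 13; 13 > 11, exceeds bound 11  ✘
3. theta=7, zeta=7, eta=2; 2 of them equal 7, not exactly one  ✘
4. |14 − 7| = 7  ✔
5. zeta=7, alpha=15, beta=15; 1 of them equals 7  ✔
6. values 7, 2, 14 are pairwise distinct  ✔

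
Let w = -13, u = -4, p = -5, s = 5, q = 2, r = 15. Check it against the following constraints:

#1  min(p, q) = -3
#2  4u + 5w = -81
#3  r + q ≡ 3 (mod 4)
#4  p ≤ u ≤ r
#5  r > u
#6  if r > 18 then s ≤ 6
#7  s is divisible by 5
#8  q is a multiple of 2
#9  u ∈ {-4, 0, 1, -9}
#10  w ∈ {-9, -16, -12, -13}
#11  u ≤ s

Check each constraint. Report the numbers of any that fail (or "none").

#1 min(-5, 2) = -5, not -3 — fails.
#2 4u + 5w = 4(-4) + 5(-13) = -81 — holds.
#3 r + q = 17; 17 mod 4 = 1, not 3 — fails.
#4 values -5 ≤ -4 ≤ 15 — holds.
#5 r = 15, u = -4; 15 > -4 — holds.
#6 r = 15, not > 18; antecedent false, conditional vacuously true — holds.
#7 5 / 5 = 1, so 5 divides 5 — holds.
#8 2 / 2 = 1, so 2 divides 2 — holds.
#9 u = -4 is in {-4, 0, 1, -9} — holds.
#10 w = -13 is in {-9, -16, -12, -13} — holds.
#11 u = -4, s = 5; -4 ≤ 5 — holds.

Constraints 1, 3 do not hold.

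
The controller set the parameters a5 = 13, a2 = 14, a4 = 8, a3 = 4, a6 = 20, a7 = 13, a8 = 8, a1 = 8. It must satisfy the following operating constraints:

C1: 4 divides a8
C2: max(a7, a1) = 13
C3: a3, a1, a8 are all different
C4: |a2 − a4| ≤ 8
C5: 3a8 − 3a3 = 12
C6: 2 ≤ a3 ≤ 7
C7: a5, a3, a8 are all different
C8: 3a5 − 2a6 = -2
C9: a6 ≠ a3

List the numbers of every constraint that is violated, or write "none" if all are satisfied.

C1: 8 / 4 = 2, so 4 divides 8 — satisfied.
C2: max(13, 8) = 13 — satisfied.
C3: a1 = a8 = 8, not all different — violated.
C4: |14 − 8| = 6; 6 ≤ 8 — satisfied.
C5: 3a8 − 3a3 = 3(8) − 3(4) = 12 — satisfied.
C6: a3 = 4 lies in [2, 7] — satisfied.
C7: values 13, 4, 8 are pairwise distinct — satisfied.
C8: 3a5 − 2a6 = 3(13) − 2(20) = -1, not -2 — violated.
C9: a6 = 20, a3 = 4; distinct — satisfied.

Constraints 3, 8 do not hold.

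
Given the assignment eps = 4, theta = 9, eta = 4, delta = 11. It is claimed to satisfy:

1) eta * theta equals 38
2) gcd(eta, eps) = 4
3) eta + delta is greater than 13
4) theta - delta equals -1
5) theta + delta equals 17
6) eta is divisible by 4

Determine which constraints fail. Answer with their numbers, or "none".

1) eta * theta = 4 * 9 = 36, not 38 — violated.
2) gcd(4, 4) = 4 — satisfied.
3) eta + delta = 4 + 11 = 15; 15 > 13 — satisfied.
4) theta - delta = 9 - 11 = -2, not -1 — violated.
5) theta + delta = 9 + 11 = 20, not 17 — violated.
6) 4 / 4 = 1, so 4 divides 4 — satisfied.

Constraints 1, 4, and 5 do not hold.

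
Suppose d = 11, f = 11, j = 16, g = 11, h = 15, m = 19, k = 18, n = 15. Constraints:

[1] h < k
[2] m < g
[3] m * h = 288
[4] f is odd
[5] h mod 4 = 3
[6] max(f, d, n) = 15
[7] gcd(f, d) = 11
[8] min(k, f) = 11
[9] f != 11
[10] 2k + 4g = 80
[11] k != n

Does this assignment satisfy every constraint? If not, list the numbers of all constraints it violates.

[1] h = 15, k = 18; 15 < 18 — holds.
[2] m = 19, g = 11; 19 ≥ 11 (want <) — fails.
[3] m * h = 19 * 15 = 285, not 288 — fails.
[4] f = 11 is odd — holds.
[5] 15 mod 4 = 3 — holds.
[6] max(11, 11, 15) = 15 — holds.
[7] gcd(11, 11) = 11 — holds.
[8] min(18, 11) = 11 — holds.
[9] f = 11, but 11 is required to differ — fails.
[10] 2k + 4g = 2(18) + 4(11) = 80 — holds.
[11] k = 18, n = 15; distinct — holds.

The assignment fails constraints 2, 3, and 9.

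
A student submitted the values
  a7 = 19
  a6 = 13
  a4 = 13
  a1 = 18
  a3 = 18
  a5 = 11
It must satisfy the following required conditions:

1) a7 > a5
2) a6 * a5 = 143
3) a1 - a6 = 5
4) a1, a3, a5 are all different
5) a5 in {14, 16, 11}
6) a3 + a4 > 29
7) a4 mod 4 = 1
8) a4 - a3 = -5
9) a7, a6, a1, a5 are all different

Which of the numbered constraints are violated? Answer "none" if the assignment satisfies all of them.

Constraint 4 does not hold.

1) a7 = 19, a5 = 11; 19 > 11 — satisfied.
2) a6 * a5 = 13 * 11 = 143 — satisfied.
3) a1 - a6 = 18 - 13 = 5 — satisfied.
4) a1 = a3 = 18, not all different — violated.
5) a5 = 11 is in {14, 16, 11} — satisfied.
6) a3 + a4 = 18 + 13 = 31; 31 > 29 — satisfied.
7) 13 mod 4 = 1 — satisfied.
8) a4 - a3 = 13 - 18 = -5 — satisfied.
9) values 19, 13, 18, 11 are pairwise distinct — satisfied.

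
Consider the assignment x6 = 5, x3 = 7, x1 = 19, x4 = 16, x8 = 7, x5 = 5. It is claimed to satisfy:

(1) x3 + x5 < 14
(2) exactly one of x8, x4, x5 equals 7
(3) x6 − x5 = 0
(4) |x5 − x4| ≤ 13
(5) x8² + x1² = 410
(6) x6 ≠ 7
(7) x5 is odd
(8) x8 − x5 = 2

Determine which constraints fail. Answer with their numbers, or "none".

The assignment satisfies every constraint.

(1) x3 + x5 = 7 + 5 = 12; 12 < 14 — holds.
(2) x8=7, x4=16, x5=5; 1 of them equals 7 — holds.
(3) x6 − x5 = 5 − 5 = 0 — holds.
(4) |5 − 16| = 11; 11 ≤ 13 — holds.
(5) x8² + x1² = 7² + 19² = 49 + 361 = 410 — holds.
(6) x6 = 5, and 5 ≠ 7 — holds.
(7) x5 = 5 is odd — holds.
(8) x8 − x5 = 7 − 5 = 2 — holds.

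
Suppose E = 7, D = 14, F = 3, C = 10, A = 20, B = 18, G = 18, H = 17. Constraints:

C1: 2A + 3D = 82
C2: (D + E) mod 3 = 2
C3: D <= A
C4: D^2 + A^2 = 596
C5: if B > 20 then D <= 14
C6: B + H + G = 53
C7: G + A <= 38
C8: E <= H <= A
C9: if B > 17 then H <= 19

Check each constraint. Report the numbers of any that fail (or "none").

C1: 2A + 3D = 2(20) + 3(14) = 82 — holds.
C2: D + E = 21; 21 mod 3 = 0, not 2 — fails.
C3: D = 14, A = 20; 14 ≤ 20 — holds.
C4: D^2 + A^2 = 14^2 + 20^2 = 196 + 400 = 596 — holds.
C5: B = 18, not > 20; antecedent false, conditional vacuously true — holds.
C6: B + H + G = 18 + 17 + 18 = 53 — holds.
C7: G + A = 18 + 20 = 38; 38 ≤ 38 — holds.
C8: values 7 <= 17 <= 20 — holds.
C9: B = 18 > 17, so we need H ≤ 19; H = 17 ≤ 19 — holds.

No — constraint 2 is not satisfied.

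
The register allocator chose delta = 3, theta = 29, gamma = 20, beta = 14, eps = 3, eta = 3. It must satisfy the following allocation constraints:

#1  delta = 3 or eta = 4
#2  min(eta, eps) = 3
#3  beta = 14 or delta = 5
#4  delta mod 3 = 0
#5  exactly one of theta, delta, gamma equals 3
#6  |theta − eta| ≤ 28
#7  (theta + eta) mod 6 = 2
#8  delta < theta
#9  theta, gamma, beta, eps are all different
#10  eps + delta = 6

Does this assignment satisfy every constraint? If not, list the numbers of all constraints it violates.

No violations.

#1 delta = 3 = 3 (first disjunct) — holds.
#2 min(3, 3) = 3 — holds.
#3 beta = 14 = 14 (first disjunct) — holds.
#4 3 mod 3 = 0 — holds.
#5 theta=29, delta=3, gamma=20; 1 of them equals 3 — holds.
#6 |29 − 3| = 26; 26 ≤ 28 — holds.
#7 theta + eta = 32; 32 mod 6 = 2 — holds.
#8 delta = 3, theta = 29; 3 < 29 — holds.
#9 values 29, 20, 14, 3 are pairwise distinct — holds.
#10 eps + delta = 3 + 3 = 6 — holds.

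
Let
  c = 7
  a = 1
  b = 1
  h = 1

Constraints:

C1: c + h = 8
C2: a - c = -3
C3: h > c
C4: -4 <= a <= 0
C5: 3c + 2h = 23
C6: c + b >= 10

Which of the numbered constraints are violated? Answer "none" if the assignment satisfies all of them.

C1: c + h = 7 + 1 = 8 — holds.
C2: a - c = 1 - 7 = -6, not -3 — does not hold.
C3: h = 1, c = 7; 1 ≤ 7 (want >) — does not hold.
C4: a = 1 is outside [-4, 0] — does not hold.
C5: 3c + 2h = 3(7) + 2(1) = 23 — holds.
C6: c + b = 7 + 1 = 8; 8 < 10, bound 10 not met — does not hold.

Violated: 2, 3, 4, and 6.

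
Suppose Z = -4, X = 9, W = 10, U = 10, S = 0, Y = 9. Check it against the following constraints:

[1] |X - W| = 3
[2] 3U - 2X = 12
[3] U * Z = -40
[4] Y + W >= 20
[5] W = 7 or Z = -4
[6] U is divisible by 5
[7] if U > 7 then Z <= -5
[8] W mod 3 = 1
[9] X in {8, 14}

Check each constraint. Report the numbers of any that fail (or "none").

Violated: 1, 4, 7, and 9.

[1] |9 - 10| = 1, not 3 — violated.
[2] 3U - 2X = 3(10) - 2(9) = 12 — satisfied.
[3] U * Z = 10 * (-4) = -40 — satisfied.
[4] Y + W = 9 + 10 = 19; 19 < 20, bound 20 not met — violated.
[5] W = 10 ≠ 7, but Z = -4 = -4 (second disjunct) — satisfied.
[6] 10 / 5 = 2, so 5 divides 10 — satisfied.
[7] U = 10 > 7, so we need Z ≤ -5; but Z = -4 > -5 — violated.
[8] 10 mod 3 = 1 — satisfied.
[9] X = 9 is not in {8, 14} — violated.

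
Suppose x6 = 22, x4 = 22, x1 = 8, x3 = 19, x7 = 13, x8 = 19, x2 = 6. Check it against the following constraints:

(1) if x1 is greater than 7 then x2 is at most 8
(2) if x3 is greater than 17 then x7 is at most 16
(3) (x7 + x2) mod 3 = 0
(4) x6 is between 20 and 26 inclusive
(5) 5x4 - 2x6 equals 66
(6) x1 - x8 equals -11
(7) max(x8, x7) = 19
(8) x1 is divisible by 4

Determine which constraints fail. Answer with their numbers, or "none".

(1) x1 = 8 > 7, so we need x2 ≤ 8; x2 = 6 ≤ 8 — holds.
(2) x3 = 19 > 17, so we need x7 ≤ 16; x7 = 13 ≤ 16 — holds.
(3) x7 + x2 = 19; 19 mod 3 = 1, not 0 — does not hold.
(4) x6 = 22 lies in [20, 26] — holds.
(5) 5x4 - 2x6 = 5(22) - 2(22) = 66 — holds.
(6) x1 - x8 = 8 - 19 = -11 — holds.
(7) max(19, 13) = 19 — holds.
(8) 8 / 4 = 2, so 4 divides 8 — holds.

No — constraint 3 is not satisfied.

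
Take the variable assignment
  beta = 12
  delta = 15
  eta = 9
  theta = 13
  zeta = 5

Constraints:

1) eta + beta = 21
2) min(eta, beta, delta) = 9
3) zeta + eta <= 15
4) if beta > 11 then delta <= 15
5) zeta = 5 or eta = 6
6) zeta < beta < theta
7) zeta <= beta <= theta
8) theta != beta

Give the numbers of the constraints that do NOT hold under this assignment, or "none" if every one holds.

1) eta + beta = 9 + 12 = 21  yes
2) min(9, 12, 15) = 9  yes
3) zeta + eta = 5 + 9 = 14; 14 ≤ 15  yes
4) beta = 12 > 11, so we need delta ≤ 15; delta = 15 ≤ 15  yes
5) zeta = 5 = 5 (first disjunct)  yes
6) values 5 < 12 < 13  yes
7) values 5 <= 12 <= 13  yes
8) theta = 13, beta = 12; distinct  yes

All constraints are satisfied.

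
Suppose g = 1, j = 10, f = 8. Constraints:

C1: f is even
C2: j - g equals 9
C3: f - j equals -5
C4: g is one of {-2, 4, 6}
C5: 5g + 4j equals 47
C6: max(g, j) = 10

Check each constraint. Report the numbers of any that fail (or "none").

C1: f = 8 is even — holds.
C2: j - g = 10 - 1 = 9 — holds.
C3: f - j = 8 - 10 = -2, not -5 — fails.
C4: g = 1 is not in {-2, 4, 6} — fails.
C5: 5g + 4j = 5(1) + 4(10) = 45, not 47 — fails.
C6: max(1, 10) = 10 — holds.

No — constraints 3, 4, 5 are not satisfied.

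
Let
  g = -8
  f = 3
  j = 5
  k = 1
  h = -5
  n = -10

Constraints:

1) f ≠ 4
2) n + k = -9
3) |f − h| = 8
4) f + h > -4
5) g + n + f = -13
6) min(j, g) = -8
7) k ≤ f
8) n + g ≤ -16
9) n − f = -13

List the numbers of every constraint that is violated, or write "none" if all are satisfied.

Violated: 5.

1) f = 3, and 3 ≠ 4 — holds.
2) n + k = -10 + 1 = -9 — holds.
3) |3 − (-5)| = 8 — holds.
4) f + h = 3 + (-5) = -2; -2 > -4 — holds.
5) g + n + f = -8 + (-10) + 3 = -15, not -13 — does not hold.
6) min(5, -8) = -8 — holds.
7) k = 1, f = 3; 1 ≤ 3 — holds.
8) n + g = -10 + (-8) = -18; -18 ≤ -16 — holds.
9) n − f = -10 − 3 = -13 — holds.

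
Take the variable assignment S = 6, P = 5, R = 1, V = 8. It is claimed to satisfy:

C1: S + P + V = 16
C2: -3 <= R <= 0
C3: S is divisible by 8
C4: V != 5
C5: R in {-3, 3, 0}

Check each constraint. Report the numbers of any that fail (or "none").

No — constraints 1, 2, 3, and 5 are not satisfied.

C1: S + P + V = 6 + 5 + 8 = 19, not 16 — violated.
C2: R = 1 is outside [-3, 0] — violated.
C3: 6 = 8*0 + 6, so 8 does not divide 6 — violated.
C4: V = 8, and 8 ≠ 5 — satisfied.
C5: R = 1 is not in {-3, 3, 0} — violated.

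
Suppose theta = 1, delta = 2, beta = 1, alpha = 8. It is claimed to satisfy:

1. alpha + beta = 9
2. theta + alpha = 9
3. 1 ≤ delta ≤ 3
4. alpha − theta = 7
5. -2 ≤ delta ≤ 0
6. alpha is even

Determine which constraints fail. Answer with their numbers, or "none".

1. alpha + beta = 8 + 1 = 9 — OK.
2. theta + alpha = 1 + 8 = 9 — OK.
3. delta = 2 lies in [1, 3] — OK.
4. alpha − theta = 8 − 1 = 7 — OK.
5. delta = 2 is outside [-2, 0] — violated.
6. alpha = 8 is even — OK.

Constraint 5 does not hold.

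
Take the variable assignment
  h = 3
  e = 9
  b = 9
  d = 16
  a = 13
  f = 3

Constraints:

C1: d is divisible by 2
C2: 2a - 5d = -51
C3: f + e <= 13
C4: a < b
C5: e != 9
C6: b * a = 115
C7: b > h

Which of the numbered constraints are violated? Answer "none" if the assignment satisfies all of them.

C1: 16 / 2 = 8, so 2 divides 16  true
C2: 2a - 5d = 2(13) - 5(16) = -54, not -51  false
C3: f + e = 3 + 9 = 12; 12 ≤ 13  true
C4: a = 13, b = 9; 13 ≥ 9 (want <)  false
C5: e = 9, but 9 is required to differ  false
C6: b * a = 9 * 13 = 117, not 115  false
C7: b = 9, h = 3; 9 > 3  true

Constraints 2, 4, 5, 6 do not hold.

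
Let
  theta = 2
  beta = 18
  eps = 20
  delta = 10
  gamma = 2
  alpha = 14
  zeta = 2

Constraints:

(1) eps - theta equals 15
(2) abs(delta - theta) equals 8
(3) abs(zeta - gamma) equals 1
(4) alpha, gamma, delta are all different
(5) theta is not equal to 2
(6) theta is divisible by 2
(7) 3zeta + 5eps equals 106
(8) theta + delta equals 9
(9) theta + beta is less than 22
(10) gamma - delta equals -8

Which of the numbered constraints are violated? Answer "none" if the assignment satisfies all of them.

No — constraints 1, 3, 5, 8 are not satisfied.

(1) eps - theta = 20 - 2 = 18, not 15  ✘
(2) abs(10 - 2) = 8  ✔
(3) abs(2 - 2) = 0, not 1  ✘
(4) values 14, 2, 10 are pairwise distinct  ✔
(5) theta = 2, but 2 is required to differ  ✘
(6) 2 / 2 = 1, so 2 divides 2  ✔
(7) 3zeta + 5eps = 3(2) + 5(20) = 106  ✔
(8) theta + delta = 2 + 10 = 12, not 9  ✘
(9) theta + beta = 2 + 18 = 20; 20 < 22  ✔
(10) gamma - delta = 2 - 10 = -8  ✔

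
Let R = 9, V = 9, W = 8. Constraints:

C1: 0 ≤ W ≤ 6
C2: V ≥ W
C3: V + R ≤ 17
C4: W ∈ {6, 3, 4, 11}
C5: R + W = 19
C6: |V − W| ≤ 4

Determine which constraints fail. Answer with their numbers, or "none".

C1: W = 8 is outside [0, 6] — violated.
C2: V = 9, W = 8; 9 ≥ 8 — OK.
C3: V + R = 9 + 9 = 18; 18 > 17, bound 17 not met — violated.
C4: W = 8 is not in {6, 3, 4, 11} — violated.
C5: R + W = 9 + 8 = 17, not 19 — violated.
C6: |9 − 8| = 1; 1 ≤ 4 — OK.

Constraints 1, 3, 4, 5 are violated.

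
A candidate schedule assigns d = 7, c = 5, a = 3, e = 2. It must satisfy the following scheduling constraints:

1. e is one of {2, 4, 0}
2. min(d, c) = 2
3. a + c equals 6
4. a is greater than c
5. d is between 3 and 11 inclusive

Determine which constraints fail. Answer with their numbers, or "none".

Constraints 2, 3, and 4 are violated.

1. e = 2 is in {2, 4, 0}  yes
2. min(7, 5) = 5, not 2  no
3. a + c = 3 + 5 = 8, not 6  no
4. a = 3, c = 5; 3 ≤ 5 (want >)  no
5. d = 7 lies in [3, 11]  yes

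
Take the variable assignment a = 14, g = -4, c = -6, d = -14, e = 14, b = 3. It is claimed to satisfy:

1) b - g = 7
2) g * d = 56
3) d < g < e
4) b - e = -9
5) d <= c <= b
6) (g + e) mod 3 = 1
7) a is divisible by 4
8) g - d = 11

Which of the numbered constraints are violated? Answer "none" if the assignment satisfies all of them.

The assignment fails constraints 4, 7, and 8.

1) b - g = 3 - (-4) = 7 — satisfied.
2) g * d = -4 * (-14) = 56 — satisfied.
3) values -14 < -4 < 14 — satisfied.
4) b - e = 3 - 14 = -11, not -9 — violated.
5) values -14 <= -6 <= 3 — satisfied.
6) g + e = 10; 10 mod 3 = 1 — satisfied.
7) 14 = 4*3 + 2, so 4 does not divide 14 — violated.
8) g - d = -4 - (-14) = 10, not 11 — violated.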